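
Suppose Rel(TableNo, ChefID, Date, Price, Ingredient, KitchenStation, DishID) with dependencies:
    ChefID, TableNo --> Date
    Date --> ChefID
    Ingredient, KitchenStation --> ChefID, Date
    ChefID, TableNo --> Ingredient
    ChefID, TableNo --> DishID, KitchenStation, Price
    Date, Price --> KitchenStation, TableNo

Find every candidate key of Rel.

{ChefID, TableNo}, {Date, Price}, {Date, TableNo}, {Ingredient, KitchenStation, Price}, {Ingredient, KitchenStation, TableNo}

{ChefID, TableNo}⁺ = {ChefID, Date, DishID, Ingredient, KitchenStation, Price, TableNo} — all of the relation — so {ChefID, TableNo} is a candidate key.
{Date, Price}⁺ = {ChefID, Date, DishID, Ingredient, KitchenStation, Price, TableNo} — all of the relation — so {Date, Price} is a candidate key.
{Date, TableNo}⁺ = {ChefID, Date, DishID, Ingredient, KitchenStation, Price, TableNo} — all of the relation — so {Date, TableNo} is a candidate key.
{Ingredient, KitchenStation, Price}⁺ = {ChefID, Date, DishID, Ingredient, KitchenStation, Price, TableNo} — all of the relation — so {Ingredient, KitchenStation, Price} is a candidate key.
{Ingredient, KitchenStation, TableNo}⁺ = {ChefID, Date, DishID, Ingredient, KitchenStation, Price, TableNo} — all of the relation — so {Ingredient, KitchenStation, TableNo} is a candidate key.
Any other superkey properly contains one of these, so there are no further candidate keys.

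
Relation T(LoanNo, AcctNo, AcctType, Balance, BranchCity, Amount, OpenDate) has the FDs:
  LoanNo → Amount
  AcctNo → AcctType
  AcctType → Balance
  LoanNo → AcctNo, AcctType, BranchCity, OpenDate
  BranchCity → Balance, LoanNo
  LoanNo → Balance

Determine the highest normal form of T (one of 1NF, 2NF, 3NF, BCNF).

2NF

Candidate keys: {BranchCity}, {LoanNo}. Prime attributes: {BranchCity, LoanNo}.
For AcctNo → AcctType we have {AcctNo}⁺ = {AcctNo, AcctType, Balance}; {AcctNo} is not a superkey, so BCNF fails.
AcctNo → AcctType has non-prime {AcctType} on the right and a non-superkey on the left, so 3NF fails.
With only single-attribute keys there can be no partial dependency, so 2NF holds.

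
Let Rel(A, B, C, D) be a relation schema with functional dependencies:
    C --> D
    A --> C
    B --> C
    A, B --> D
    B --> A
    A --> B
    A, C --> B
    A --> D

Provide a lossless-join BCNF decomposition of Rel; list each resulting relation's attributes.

Candidate keys of the original relation: {A}, {B}.
In {A, B, C, D}, {C} is not a superkey ({C}⁺ restricted to this set is {C, D}), so split on C --> D into {C, D} and {A, B, C}.
{C, D} has no BCNF violation.
{A, B, C} has no BCNF violation.

{A, B, C}; {C, D}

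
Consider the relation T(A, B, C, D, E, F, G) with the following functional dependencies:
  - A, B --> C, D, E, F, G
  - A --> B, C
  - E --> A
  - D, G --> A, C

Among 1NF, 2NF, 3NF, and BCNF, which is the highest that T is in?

BCNF

Candidate keys: {A}, {D, G}, {E}. Prime attributes: {A, D, E, G}.
The left-hand side of every FD is a superkey, so BCNF is satisfied.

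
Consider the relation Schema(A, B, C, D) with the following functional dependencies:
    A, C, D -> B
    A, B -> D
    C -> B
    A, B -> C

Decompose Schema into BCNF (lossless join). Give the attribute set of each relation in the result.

Candidate keys of the original relation: {A, B}, {A, C}.
{A, B, C, D}: {C} determines {B, C} here but is not a superkey — split on C -> B, giving {B, C} and {A, C, D}.
{B, C} has no BCNF violation.
{A, C, D} has no BCNF violation.

{A, C, D}; {B, C}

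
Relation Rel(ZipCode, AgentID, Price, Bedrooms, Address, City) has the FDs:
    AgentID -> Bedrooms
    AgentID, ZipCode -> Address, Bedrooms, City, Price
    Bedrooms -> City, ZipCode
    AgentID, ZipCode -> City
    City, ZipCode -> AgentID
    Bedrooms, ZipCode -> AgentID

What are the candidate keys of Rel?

{AgentID}, {Bedrooms}, {City, ZipCode}

{AgentID} is a candidate key since {AgentID}⁺ = {Address, AgentID, Bedrooms, City, Price, ZipCode} covers every attribute.
{Bedrooms} is a candidate key since {Bedrooms}⁺ = {Address, AgentID, Bedrooms, City, Price, ZipCode} covers every attribute.
{City, ZipCode} is a candidate key since {City, ZipCode}⁺ = {Address, AgentID, Bedrooms, City, Price, ZipCode} covers every attribute.
Any other superkey properly contains one of these, so there are no further candidate keys.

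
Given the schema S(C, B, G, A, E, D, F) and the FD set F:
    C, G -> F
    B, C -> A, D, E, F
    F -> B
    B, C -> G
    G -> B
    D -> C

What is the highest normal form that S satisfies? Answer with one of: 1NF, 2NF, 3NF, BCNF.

Candidate keys: {B, C}, {B, D}, {C, F}, {C, G}, {D, F}, {D, G}. Prime attributes: {B, C, D, F, G}.
For F -> B we have {F}⁺ = {B, F}; {F} is not a superkey, so BCNF fails.
Its right-hand attributes {B} are all prime, as are those of every other non-superkey FD — the relation is in 3NF.

3NF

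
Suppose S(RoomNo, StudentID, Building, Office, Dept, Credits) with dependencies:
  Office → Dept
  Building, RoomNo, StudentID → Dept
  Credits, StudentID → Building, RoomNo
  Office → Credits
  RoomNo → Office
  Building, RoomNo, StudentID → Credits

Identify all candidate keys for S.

{Credits, StudentID}, {Office, StudentID}, {RoomNo, StudentID}

No FD produces {StudentID}, so it must be in every candidate key.
{Credits, StudentID}⁺ = {Building, Credits, Dept, Office, RoomNo, StudentID} — all of the relation — so {Credits, StudentID} is a candidate key.
{Office, StudentID}⁺ = {Building, Credits, Dept, Office, RoomNo, StudentID} — all of the relation — so {Office, StudentID} is a candidate key.
{RoomNo, StudentID}⁺ = {Building, Credits, Dept, Office, RoomNo, StudentID} — all of the relation — so {RoomNo, StudentID} is a candidate key.
Any other superkey properly contains one of these, so there are no further candidate keys.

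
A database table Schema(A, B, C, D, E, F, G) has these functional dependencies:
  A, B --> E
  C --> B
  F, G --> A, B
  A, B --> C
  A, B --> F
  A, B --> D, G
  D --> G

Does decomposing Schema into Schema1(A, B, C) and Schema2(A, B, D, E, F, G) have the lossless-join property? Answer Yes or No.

Yes

Schema1 ∩ Schema2 = {A, B}; its closure under F is {A, B, C, D, E, F, G}.
Since Schema1 ⊆ {A, B, C, D, E, F, G}, the intersection is a superkey of Schema1; the decomposition is lossless.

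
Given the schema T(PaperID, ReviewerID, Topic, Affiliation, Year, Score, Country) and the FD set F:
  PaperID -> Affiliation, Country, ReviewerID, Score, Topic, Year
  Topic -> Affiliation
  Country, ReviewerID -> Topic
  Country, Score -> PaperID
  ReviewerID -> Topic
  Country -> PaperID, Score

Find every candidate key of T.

{Country}⁺ = {Affiliation, Country, PaperID, ReviewerID, Score, Topic, Year} — all of the relation — so {Country} is a candidate key.
{PaperID}⁺ = {Affiliation, Country, PaperID, ReviewerID, Score, Topic, Year} — all of the relation — so {PaperID} is a candidate key.
These are minimal and exhaustive — every other superkey contains one of them.

{Country}, {PaperID}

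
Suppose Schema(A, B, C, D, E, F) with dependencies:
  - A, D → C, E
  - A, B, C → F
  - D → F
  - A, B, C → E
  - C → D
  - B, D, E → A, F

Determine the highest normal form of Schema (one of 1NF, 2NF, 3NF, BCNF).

Candidate keys: {A, B, C}, {A, B, D}, {B, C, E}, {B, D, E}. Prime attributes: {A, B, C, D, E}.
A, D → C, E: {A, D}⁺ = {A, C, D, E, F}, which is not all of the attributes, so the left side is not a superkey — BCNF is violated.
D → F has non-prime {F} on the right and a non-superkey on the left, so 3NF fails.
The proper key subset {C} of {A, B, C} determines non-prime {F}, so the relation is not even in 2NF.

1NF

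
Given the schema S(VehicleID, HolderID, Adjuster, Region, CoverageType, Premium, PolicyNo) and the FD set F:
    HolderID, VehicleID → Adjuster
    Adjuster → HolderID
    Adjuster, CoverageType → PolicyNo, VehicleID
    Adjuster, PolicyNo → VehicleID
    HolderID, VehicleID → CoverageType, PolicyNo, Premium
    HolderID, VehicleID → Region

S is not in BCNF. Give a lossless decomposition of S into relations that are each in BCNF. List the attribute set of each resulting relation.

Candidate keys of the original relation: {Adjuster, CoverageType}, {Adjuster, PolicyNo}, {Adjuster, VehicleID}, {HolderID, VehicleID}.
{Adjuster, CoverageType, HolderID, PolicyNo, Premium, Region, VehicleID}: {Adjuster} determines {Adjuster, HolderID} here but is not a superkey — split on Adjuster → HolderID, giving {Adjuster, HolderID} and {Adjuster, CoverageType, PolicyNo, Premium, Region, VehicleID}.
{Adjuster, HolderID}: every determinant is a superkey — BCNF.
{Adjuster, CoverageType, PolicyNo, Premium, Region, VehicleID}: every determinant is a superkey — BCNF.

{Adjuster, CoverageType, PolicyNo, Premium, Region, VehicleID}; {Adjuster, HolderID}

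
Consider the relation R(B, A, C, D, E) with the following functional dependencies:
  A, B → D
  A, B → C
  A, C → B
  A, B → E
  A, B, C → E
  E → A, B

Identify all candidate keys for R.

{E}⁺ = {A, B, C, D, E}, which is every attribute, so {E} is a candidate key.
{A, B}⁺ = {A, B, C, D, E}, which is every attribute, so {A, B} is a candidate key.
{A, C}⁺ = {A, B, C, D, E}, which is every attribute, so {A, C} is a candidate key.
No proper subset of any of these is a key, and no other minimal superkey exists.

{A, B}, {A, C}, {E}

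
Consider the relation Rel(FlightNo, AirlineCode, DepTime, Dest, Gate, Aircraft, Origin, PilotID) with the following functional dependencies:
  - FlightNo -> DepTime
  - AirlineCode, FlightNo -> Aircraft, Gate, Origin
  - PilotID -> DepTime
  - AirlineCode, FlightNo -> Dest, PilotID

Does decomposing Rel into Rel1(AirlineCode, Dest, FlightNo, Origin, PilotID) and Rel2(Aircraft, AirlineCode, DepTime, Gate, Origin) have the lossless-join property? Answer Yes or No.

Common attributes: {AirlineCode, Origin}; their closure is {AirlineCode, Origin}.
Rel1 ⊄ {AirlineCode, Origin} and Rel2 ⊄ {AirlineCode, Origin}, so the split is lossy.

No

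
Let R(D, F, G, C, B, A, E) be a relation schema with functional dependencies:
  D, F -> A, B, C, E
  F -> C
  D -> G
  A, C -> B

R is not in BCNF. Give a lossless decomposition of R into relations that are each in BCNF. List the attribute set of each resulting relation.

{A, B, F}; {A, D, E, F}; {C, F}; {D, G}

Candidate key of the original relation: {D, F}.
In {A, B, C, D, E, F, G}, {F} is not a superkey ({F}⁺ restricted to this set is {C, F}), so split on F -> C into {C, F} and {A, B, D, E, F, G}.
{C, F} has no BCNF violation.
In {A, B, D, E, F, G}, {D} is not a superkey ({D}⁺ restricted to this set is {D, G}), so split on D -> G into {D, G} and {A, B, D, E, F}.
{D, G} has no BCNF violation.
In {A, B, D, E, F}, {A, F} is not a superkey ({A, F}⁺ restricted to this set is {A, B, F}), so split on A, F -> B into {A, B, F} and {A, D, E, F}.
{A, B, F} has no BCNF violation.
{A, D, E, F} has no BCNF violation.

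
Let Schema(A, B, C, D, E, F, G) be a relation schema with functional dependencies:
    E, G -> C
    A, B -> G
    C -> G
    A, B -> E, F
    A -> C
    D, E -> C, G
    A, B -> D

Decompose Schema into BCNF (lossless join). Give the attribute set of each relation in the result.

Candidate key of the original relation: {A, B}.
{A, B, C, D, E, F, G}: {E, G} determines {C, E, G} here but is not a superkey — split on E, G -> C, giving {C, E, G} and {A, B, D, E, F, G}.
{C, E, G}: {C} determines {C, G} here but is not a superkey — split on C -> G, giving {C, G} and {C, E}.
{C, G} has no BCNF violation.
{C, E} has no BCNF violation.
{A, B, D, E, F, G}: {A} determines {A, G} here but is not a superkey — split on A -> G, giving {A, G} and {A, B, D, E, F}.
{A, G} has no BCNF violation.
{A, B, D, E, F} has no BCNF violation.

{A, B, D, E, F}; {A, G}; {C, E}; {C, G}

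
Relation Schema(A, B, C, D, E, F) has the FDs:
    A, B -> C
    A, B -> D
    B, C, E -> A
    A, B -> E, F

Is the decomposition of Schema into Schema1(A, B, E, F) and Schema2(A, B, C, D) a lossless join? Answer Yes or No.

The shared attributes are {A, B} and {A, B}⁺ = {A, B, C, D, E, F}.
Schema1 is contained in that closure, so Schema1 ∩ Schema2 -> Schema1 holds and the join is lossless.

Yes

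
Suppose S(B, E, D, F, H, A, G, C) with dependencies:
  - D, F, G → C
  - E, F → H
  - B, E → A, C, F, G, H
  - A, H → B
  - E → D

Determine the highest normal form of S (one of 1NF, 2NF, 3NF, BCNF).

1NF

Candidate keys: {A, E, F}, {A, E, H}, {B, E}. Prime attributes: {A, B, E, F, H}.
D, F, G → C breaks BCNF: {D, F, G}⁺ = {C, D, F, G}, so {D, F, G} is not a superkey.
D, F, G → C has non-prime {C} on the right and a non-superkey on the left, so 3NF fails.
{E} is a proper subset of the key {B, E}, and {E}⁺ contains the non-prime attribute {D} — a partial dependency, so 2NF is violated.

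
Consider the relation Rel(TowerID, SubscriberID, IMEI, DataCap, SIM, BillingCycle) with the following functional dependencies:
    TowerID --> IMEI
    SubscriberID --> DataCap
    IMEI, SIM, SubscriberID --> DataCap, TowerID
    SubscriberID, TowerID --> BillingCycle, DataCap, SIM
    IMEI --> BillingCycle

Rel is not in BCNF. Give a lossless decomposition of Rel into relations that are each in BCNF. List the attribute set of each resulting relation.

{BillingCycle, IMEI}; {DataCap, SubscriberID}; {IMEI, TowerID}; {SIM, SubscriberID, TowerID}

Candidate keys of the original relation: {IMEI, SIM, SubscriberID}, {SubscriberID, TowerID}.
{BillingCycle, DataCap, IMEI, SIM, SubscriberID, TowerID}: {TowerID} determines {BillingCycle, IMEI, TowerID} here but is not a superkey — split on TowerID --> BillingCycle, IMEI, giving {BillingCycle, IMEI, TowerID} and {DataCap, SIM, SubscriberID, TowerID}.
{BillingCycle, IMEI, TowerID}: {IMEI} determines {BillingCycle, IMEI} here but is not a superkey — split on IMEI --> BillingCycle, giving {BillingCycle, IMEI} and {IMEI, TowerID}.
{BillingCycle, IMEI} is in BCNF.
{IMEI, TowerID} is in BCNF.
{DataCap, SIM, SubscriberID, TowerID}: {SubscriberID} determines {DataCap, SubscriberID} here but is not a superkey — split on SubscriberID --> DataCap, giving {DataCap, SubscriberID} and {SIM, SubscriberID, TowerID}.
{DataCap, SubscriberID} is in BCNF.
{SIM, SubscriberID, TowerID} is in BCNF.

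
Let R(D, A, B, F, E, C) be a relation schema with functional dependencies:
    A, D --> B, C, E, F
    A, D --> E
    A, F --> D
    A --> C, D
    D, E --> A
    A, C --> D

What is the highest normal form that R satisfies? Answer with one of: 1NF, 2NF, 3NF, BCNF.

BCNF

Candidate keys: {A}, {D, E}. Prime attributes: {A, D, E}.
Each dependency's left side is a superkey — BCNF holds.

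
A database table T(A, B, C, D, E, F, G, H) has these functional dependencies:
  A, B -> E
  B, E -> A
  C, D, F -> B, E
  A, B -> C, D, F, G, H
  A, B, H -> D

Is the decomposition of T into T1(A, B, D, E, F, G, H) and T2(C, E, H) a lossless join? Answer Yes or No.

No

Common attributes: {E, H}; their closure is {E, H}.
The closure covers neither T1 nor T2 entirely; the join is not lossless.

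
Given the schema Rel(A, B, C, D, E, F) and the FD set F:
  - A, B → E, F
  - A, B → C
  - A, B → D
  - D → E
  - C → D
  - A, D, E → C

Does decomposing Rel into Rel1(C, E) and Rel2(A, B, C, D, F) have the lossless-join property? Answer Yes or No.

Yes

The shared attributes are {C} and {C}⁺ = {C, D, E}.
Since Rel1 ⊆ {C, D, E}, the intersection is a superkey of Rel1; the decomposition is lossless.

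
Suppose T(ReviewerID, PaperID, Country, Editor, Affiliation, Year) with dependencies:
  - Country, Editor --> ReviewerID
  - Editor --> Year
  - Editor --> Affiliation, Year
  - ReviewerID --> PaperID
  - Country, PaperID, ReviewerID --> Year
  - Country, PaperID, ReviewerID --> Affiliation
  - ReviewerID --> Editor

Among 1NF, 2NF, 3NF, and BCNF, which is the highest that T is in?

Candidate keys: {Country, Editor}, {Country, ReviewerID}. Prime attributes: {Country, Editor, ReviewerID}.
For Editor --> Year we have {Editor}⁺ = {Affiliation, Editor, Year}; {Editor} is not a superkey, so BCNF fails.
Because {Year} is non-prime and the left side of Editor --> Year is not a superkey, the relation is not in 3NF.
{Editor} is a proper subset of the key {Country, Editor}, and {Editor}⁺ contains the non-prime attributes {Affiliation, Year} — a partial dependency, so 2NF is violated.

1NF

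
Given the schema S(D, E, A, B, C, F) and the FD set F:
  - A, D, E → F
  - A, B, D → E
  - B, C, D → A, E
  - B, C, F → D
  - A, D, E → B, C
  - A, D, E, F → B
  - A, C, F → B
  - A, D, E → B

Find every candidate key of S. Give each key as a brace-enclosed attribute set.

{A, B, D}, {A, C, F}, {A, D, E}, {B, C, D}, {B, C, F}

Closure of {A, B, D} is {A, B, C, D, E, F}, the whole schema; {A, B, D} is a candidate key.
Closure of {A, C, F} is {A, B, C, D, E, F}, the whole schema; {A, C, F} is a candidate key.
Closure of {A, D, E} is {A, B, C, D, E, F}, the whole schema; {A, D, E} is a candidate key.
Closure of {B, C, D} is {A, B, C, D, E, F}, the whole schema; {B, C, D} is a candidate key.
Closure of {B, C, F} is {A, B, C, D, E, F}, the whole schema; {B, C, F} is a candidate key.
These are minimal and exhaustive — every other superkey contains one of them.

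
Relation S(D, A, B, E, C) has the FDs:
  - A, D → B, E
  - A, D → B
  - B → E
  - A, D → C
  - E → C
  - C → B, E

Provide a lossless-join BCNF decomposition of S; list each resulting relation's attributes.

{A, B, D}; {B, C, E}

Candidate key of the original relation: {A, D}.
In {A, B, C, D, E}, {B} is not a superkey ({B}⁺ restricted to this set is {B, C, E}), so split on B → C, E into {B, C, E} and {A, B, D}.
{B, C, E} has no BCNF violation.
{A, B, D} has no BCNF violation.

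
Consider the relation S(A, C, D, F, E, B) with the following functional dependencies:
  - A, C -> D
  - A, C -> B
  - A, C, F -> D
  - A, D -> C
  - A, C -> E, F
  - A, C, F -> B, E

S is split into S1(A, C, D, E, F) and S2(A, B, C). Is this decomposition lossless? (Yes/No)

S1 ∩ S2 = {A, C}; its closure under F is {A, B, C, D, E, F}.
S1 is contained in that closure, so S1 ∩ S2 -> S1 holds and the join is lossless.

Yes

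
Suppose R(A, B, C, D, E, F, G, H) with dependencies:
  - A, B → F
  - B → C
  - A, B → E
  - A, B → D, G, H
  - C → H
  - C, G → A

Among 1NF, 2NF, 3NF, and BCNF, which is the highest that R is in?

1NF

Candidate keys: {A, B}, {B, G}. Prime attributes: {A, B, G}.
For B → C we have {B}⁺ = {B, C, H}; {B} is not a superkey, so BCNF fails.
B → C has non-prime {C} on the right and a non-superkey on the left, so 3NF fails.
The proper key subset {B} of {A, B} determines non-prime {C, H}, so the relation is not even in 2NF.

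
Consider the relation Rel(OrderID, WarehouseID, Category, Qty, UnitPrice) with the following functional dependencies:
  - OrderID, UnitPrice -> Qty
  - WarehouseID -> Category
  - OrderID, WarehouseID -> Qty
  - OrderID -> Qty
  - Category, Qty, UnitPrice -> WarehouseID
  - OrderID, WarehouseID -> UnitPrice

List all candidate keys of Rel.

{Category, OrderID, UnitPrice}, {OrderID, WarehouseID}

No FD produces {OrderID}, so it must be in every candidate key.
Closure of {OrderID, WarehouseID} is {Category, OrderID, Qty, UnitPrice, WarehouseID}, the whole schema; {OrderID, WarehouseID} is a candidate key.
Closure of {Category, OrderID, UnitPrice} is {Category, OrderID, Qty, UnitPrice, WarehouseID}, the whole schema; {Category, OrderID, UnitPrice} is a candidate key.
No proper subset of any of these is a key, and no other minimal superkey exists.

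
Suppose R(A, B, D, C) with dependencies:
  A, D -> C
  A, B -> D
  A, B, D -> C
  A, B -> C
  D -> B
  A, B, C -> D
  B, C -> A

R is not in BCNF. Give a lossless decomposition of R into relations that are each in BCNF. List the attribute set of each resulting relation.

{A, C, D}; {B, D}

Candidate keys of the original relation: {A, B}, {A, D}, {B, C}, {C, D}.
{A, B, C, D}: {D} determines {B, D} here but is not a superkey — split on D -> B, giving {B, D} and {A, C, D}.
{B, D} has no BCNF violation.
{A, C, D} has no BCNF violation.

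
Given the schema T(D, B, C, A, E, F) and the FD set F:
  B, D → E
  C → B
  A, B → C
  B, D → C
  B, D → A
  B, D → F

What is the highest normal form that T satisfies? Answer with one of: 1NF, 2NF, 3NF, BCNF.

3NF

Candidate keys: {B, D}, {C, D}. Prime attributes: {B, C, D}.
For C → B we have {C}⁺ = {B, C}; {C} is not a superkey, so BCNF fails.
Since {B} ⊆ prime attributes and every other non-superkey FD also has a prime right side, the schema is in 3NF.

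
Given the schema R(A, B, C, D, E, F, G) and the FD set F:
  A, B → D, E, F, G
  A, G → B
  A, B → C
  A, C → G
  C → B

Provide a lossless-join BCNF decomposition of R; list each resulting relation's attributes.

{A, C, D, E, F, G}; {B, C}

Candidate keys of the original relation: {A, B}, {A, C}, {A, G}.
{A, B, C, D, E, F, G}: {C} determines {B, C} here but is not a superkey — split on C → B, giving {B, C} and {A, C, D, E, F, G}.
{B, C} is in BCNF.
{A, C, D, E, F, G} is in BCNF.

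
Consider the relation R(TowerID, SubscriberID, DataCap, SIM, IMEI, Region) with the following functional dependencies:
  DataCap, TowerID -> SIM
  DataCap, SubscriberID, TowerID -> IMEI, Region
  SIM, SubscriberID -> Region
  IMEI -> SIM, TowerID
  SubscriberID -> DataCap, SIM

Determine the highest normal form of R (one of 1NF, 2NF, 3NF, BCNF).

Candidate keys: {IMEI, SubscriberID}, {SubscriberID, TowerID}. Prime attributes: {IMEI, SubscriberID, TowerID}.
DataCap, TowerID -> SIM breaks BCNF: {DataCap, TowerID}⁺ = {DataCap, SIM, TowerID}, so {DataCap, TowerID} is not a superkey.
DataCap, TowerID -> SIM determines the non-prime attribute {SIM} from a non-superkey — 3NF is violated.
The proper key subset {IMEI} of {IMEI, SubscriberID} determines non-prime {SIM}, so the relation is not even in 2NF.

1NF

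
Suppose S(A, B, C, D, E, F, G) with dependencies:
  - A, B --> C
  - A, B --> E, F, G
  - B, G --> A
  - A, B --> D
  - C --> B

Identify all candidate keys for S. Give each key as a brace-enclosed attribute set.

{A, B}, {A, C}, {B, G}, {C, G}

Closure of {A, B} is {A, B, C, D, E, F, G}, the whole schema; {A, B} is a candidate key.
Closure of {A, C} is {A, B, C, D, E, F, G}, the whole schema; {A, C} is a candidate key.
Closure of {B, G} is {A, B, C, D, E, F, G}, the whole schema; {B, G} is a candidate key.
Closure of {C, G} is {A, B, C, D, E, F, G}, the whole schema; {C, G} is a candidate key.
These are minimal and exhaustive — every other superkey contains one of them.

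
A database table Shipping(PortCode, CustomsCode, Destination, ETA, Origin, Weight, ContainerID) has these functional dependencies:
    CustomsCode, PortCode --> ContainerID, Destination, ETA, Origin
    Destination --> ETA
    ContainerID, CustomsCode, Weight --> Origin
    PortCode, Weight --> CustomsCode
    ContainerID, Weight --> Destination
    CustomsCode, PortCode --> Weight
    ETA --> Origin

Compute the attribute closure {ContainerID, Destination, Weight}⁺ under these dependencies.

Start with {ContainerID, Destination, Weight}.
Destination --> ETA applies; add {ETA} → now {ContainerID, Destination, ETA, Weight}.
ETA --> Origin applies; add {Origin} → now {ContainerID, Destination, ETA, Origin, Weight}.
No further FD applies.

{ContainerID, Destination, ETA, Origin, Weight}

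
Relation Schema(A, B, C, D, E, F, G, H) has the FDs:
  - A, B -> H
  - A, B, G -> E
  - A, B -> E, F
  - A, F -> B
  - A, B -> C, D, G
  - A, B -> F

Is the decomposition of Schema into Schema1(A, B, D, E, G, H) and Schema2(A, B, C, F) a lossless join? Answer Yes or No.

Common attributes: {A, B}; their closure is {A, B, C, D, E, F, G, H}.
This includes all of Schema1, so the common attributes are a superkey of Schema1 — the join is lossless.

Yes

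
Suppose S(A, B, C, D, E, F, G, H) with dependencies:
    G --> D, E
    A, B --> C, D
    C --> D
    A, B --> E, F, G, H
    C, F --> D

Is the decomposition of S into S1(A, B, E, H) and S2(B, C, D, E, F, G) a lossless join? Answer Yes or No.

Common attributes: {B, E}; their closure is {B, E}.
Neither S1 nor S2 is contained in that closure, so the decomposition is lossy.

No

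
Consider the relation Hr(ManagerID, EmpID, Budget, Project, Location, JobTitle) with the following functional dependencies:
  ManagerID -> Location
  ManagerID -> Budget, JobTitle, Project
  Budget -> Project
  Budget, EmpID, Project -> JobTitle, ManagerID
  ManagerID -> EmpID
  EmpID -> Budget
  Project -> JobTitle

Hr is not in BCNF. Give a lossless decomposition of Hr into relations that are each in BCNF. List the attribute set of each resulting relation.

Candidate keys of the original relation: {EmpID}, {ManagerID}.
{Budget, EmpID, JobTitle, Location, ManagerID, Project}: {Budget} determines {Budget, JobTitle, Project} here but is not a superkey — split on Budget -> JobTitle, Project, giving {Budget, JobTitle, Project} and {Budget, EmpID, Location, ManagerID}.
{Budget, JobTitle, Project}: {Project} determines {JobTitle, Project} here but is not a superkey — split on Project -> JobTitle, giving {JobTitle, Project} and {Budget, Project}.
{JobTitle, Project} is in BCNF.
{Budget, Project} is in BCNF.
{Budget, EmpID, Location, ManagerID} is in BCNF.

{Budget, EmpID, Location, ManagerID}; {Budget, Project}; {JobTitle, Project}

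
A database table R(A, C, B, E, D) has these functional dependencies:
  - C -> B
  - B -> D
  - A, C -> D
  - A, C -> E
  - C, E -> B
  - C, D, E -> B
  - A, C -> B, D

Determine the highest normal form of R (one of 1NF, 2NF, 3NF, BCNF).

Candidate key: {A, C}. Prime attributes: {A, C}.
C -> B breaks BCNF: {C}⁺ = {B, C, D}, so {C} is not a superkey.
C -> B has non-prime {B} on the right and a non-superkey on the left, so 3NF fails.
The proper key subset {C} of {A, C} determines non-prime {B, D}, so the relation is not even in 2NF.

1NF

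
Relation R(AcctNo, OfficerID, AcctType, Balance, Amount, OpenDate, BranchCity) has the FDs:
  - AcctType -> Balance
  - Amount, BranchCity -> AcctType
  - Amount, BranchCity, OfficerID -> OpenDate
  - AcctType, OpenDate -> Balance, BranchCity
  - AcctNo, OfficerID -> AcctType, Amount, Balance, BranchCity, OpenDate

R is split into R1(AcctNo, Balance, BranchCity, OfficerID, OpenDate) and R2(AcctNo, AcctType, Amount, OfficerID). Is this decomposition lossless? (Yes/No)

The shared attributes are {AcctNo, OfficerID} and {AcctNo, OfficerID}⁺ = {AcctNo, AcctType, Amount, Balance, BranchCity, OfficerID, OpenDate}.
R1 is contained in that closure, so R1 ∩ R2 -> R1 holds and the join is lossless.

Yes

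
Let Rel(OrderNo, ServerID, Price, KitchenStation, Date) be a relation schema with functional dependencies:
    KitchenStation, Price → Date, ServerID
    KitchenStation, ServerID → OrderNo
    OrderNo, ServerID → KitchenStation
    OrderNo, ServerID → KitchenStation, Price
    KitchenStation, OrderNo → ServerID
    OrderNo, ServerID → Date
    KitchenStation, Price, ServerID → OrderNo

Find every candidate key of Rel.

{KitchenStation, OrderNo}, {KitchenStation, Price}, {KitchenStation, ServerID}, {OrderNo, ServerID}

{KitchenStation, OrderNo} is a candidate key since {KitchenStation, OrderNo}⁺ = {Date, KitchenStation, OrderNo, Price, ServerID} covers every attribute.
{KitchenStation, Price} is a candidate key since {KitchenStation, Price}⁺ = {Date, KitchenStation, OrderNo, Price, ServerID} covers every attribute.
{KitchenStation, ServerID} is a candidate key since {KitchenStation, ServerID}⁺ = {Date, KitchenStation, OrderNo, Price, ServerID} covers every attribute.
{OrderNo, ServerID} is a candidate key since {OrderNo, ServerID}⁺ = {Date, KitchenStation, OrderNo, Price, ServerID} covers every attribute.
Any other superkey properly contains one of these, so there are no further candidate keys.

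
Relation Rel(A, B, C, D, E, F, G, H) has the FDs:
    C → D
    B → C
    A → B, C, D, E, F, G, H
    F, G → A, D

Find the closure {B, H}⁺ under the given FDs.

Start with {B, H}.
B → C applies; add {C} → now {B, C, H}.
C → D applies; add {D} → now {B, C, D, H}.
No further FD applies.

{B, C, D, H}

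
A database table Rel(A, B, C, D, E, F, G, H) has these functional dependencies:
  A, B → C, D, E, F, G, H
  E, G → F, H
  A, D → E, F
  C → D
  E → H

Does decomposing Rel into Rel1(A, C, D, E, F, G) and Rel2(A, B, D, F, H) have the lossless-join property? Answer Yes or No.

No

The shared attributes are {A, D, F} and {A, D, F}⁺ = {A, D, E, F, H}.
Rel1 ⊄ {A, D, E, F, H} and Rel2 ⊄ {A, D, E, F, H}, so the split is lossy.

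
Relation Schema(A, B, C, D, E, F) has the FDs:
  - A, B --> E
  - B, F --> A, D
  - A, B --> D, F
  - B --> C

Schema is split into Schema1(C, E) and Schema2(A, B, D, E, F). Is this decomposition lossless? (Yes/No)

No

The shared attributes are {E} and {E}⁺ = {E}.
Schema1 ⊄ {E} and Schema2 ⊄ {E}, so the split is lossy.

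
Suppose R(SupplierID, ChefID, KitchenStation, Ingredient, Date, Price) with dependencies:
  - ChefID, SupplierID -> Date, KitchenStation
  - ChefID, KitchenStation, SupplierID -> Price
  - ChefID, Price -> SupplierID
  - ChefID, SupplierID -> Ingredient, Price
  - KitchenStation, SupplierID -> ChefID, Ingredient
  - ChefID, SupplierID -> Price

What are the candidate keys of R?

{ChefID, Price}, {ChefID, SupplierID}, {KitchenStation, SupplierID}

Closure of {ChefID, Price} is {ChefID, Date, Ingredient, KitchenStation, Price, SupplierID}, the whole schema; {ChefID, Price} is a candidate key.
Closure of {ChefID, SupplierID} is {ChefID, Date, Ingredient, KitchenStation, Price, SupplierID}, the whole schema; {ChefID, SupplierID} is a candidate key.
Closure of {KitchenStation, SupplierID} is {ChefID, Date, Ingredient, KitchenStation, Price, SupplierID}, the whole schema; {KitchenStation, SupplierID} is a candidate key.
Any other superkey properly contains one of these, so there are no further candidate keys.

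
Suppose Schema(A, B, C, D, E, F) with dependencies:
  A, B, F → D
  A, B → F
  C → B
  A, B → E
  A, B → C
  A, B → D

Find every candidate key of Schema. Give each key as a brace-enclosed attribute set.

{A, B}, {A, C}

No FD produces {A}, so it must be in every candidate key.
{A, B} is a candidate key since {A, B}⁺ = {A, B, C, D, E, F} covers every attribute.
{A, C} is a candidate key since {A, C}⁺ = {A, B, C, D, E, F} covers every attribute.
No proper subset of any of these is a key, and no other minimal superkey exists.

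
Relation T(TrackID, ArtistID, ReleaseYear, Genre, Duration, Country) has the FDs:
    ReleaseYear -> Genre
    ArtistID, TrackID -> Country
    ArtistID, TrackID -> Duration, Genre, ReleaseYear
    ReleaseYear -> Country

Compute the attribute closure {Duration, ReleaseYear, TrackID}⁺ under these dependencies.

Start with {Duration, ReleaseYear, TrackID}.
ReleaseYear -> Genre applies; add {Genre} → now {Duration, Genre, ReleaseYear, TrackID}.
ReleaseYear -> Country applies; add {Country} → now {Country, Duration, Genre, ReleaseYear, TrackID}.
No further FD applies.

{Country, Duration, Genre, ReleaseYear, TrackID}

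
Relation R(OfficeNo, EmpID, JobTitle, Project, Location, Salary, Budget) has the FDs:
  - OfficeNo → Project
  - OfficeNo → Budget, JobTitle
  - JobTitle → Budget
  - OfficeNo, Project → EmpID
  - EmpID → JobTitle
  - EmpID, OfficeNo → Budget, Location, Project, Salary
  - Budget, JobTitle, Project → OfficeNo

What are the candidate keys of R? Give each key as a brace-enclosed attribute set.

{OfficeNo}⁺ = {Budget, EmpID, JobTitle, Location, OfficeNo, Project, Salary} — all of the relation — so {OfficeNo} is a candidate key.
{EmpID, Project}⁺ = {Budget, EmpID, JobTitle, Location, OfficeNo, Project, Salary} — all of the relation — so {EmpID, Project} is a candidate key.
{JobTitle, Project}⁺ = {Budget, EmpID, JobTitle, Location, OfficeNo, Project, Salary} — all of the relation — so {JobTitle, Project} is a candidate key.
Any other superkey properly contains one of these, so there are no further candidate keys.

{EmpID, Project}, {JobTitle, Project}, {OfficeNo}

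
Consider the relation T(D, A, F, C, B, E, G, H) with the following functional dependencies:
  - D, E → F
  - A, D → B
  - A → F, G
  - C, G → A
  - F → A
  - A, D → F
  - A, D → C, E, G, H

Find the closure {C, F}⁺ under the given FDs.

{A, C, F, G}

Start with {C, F}.
F → A applies; add {A} → now {A, C, F}.
A → F, G applies; add {G} → now {A, C, F, G}.
No further FD applies.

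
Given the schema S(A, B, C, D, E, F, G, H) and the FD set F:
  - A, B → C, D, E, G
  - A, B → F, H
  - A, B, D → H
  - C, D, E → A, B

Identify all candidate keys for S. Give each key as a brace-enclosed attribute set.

Closure of {A, B} is {A, B, C, D, E, F, G, H}, the whole schema; {A, B} is a candidate key.
Closure of {C, D, E} is {A, B, C, D, E, F, G, H}, the whole schema; {C, D, E} is a candidate key.
Any other superkey properly contains one of these, so there are no further candidate keys.

{A, B}, {C, D, E}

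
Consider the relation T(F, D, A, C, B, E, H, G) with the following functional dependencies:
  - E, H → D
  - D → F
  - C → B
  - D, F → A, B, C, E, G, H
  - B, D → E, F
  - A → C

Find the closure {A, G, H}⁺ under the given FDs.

{A, B, C, G, H}

Start with {A, G, H}.
A → C applies; add {C} → now {A, C, G, H}.
C → B applies; add {B} → now {A, B, C, G, H}.
No further FD applies.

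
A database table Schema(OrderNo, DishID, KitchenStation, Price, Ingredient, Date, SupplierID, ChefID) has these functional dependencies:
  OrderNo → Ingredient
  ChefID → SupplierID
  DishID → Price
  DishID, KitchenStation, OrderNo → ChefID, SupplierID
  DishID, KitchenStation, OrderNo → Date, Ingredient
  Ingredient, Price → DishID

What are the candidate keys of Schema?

{DishID, KitchenStation, OrderNo}, {KitchenStation, OrderNo, Price}

No FD produces {KitchenStation, OrderNo}, so they must be in every candidate key.
Closure of {DishID, KitchenStation, OrderNo} is {ChefID, Date, DishID, Ingredient, KitchenStation, OrderNo, Price, SupplierID}, the whole schema; {DishID, KitchenStation, OrderNo} is a candidate key.
Closure of {KitchenStation, OrderNo, Price} is {ChefID, Date, DishID, Ingredient, KitchenStation, OrderNo, Price, SupplierID}, the whole schema; {KitchenStation, OrderNo, Price} is a candidate key.
Any other superkey properly contains one of these, so there are no further candidate keys.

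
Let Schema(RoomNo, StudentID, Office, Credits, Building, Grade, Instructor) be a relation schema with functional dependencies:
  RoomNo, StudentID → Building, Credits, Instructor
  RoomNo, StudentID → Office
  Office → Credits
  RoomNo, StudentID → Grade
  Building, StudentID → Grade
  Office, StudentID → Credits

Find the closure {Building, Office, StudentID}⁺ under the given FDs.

Start with {Building, Office, StudentID}.
Office → Credits applies; add {Credits} → now {Building, Credits, Office, StudentID}.
Building, StudentID → Grade applies; add {Grade} → now {Building, Credits, Grade, Office, StudentID}.
No further FD applies.

{Building, Credits, Grade, Office, StudentID}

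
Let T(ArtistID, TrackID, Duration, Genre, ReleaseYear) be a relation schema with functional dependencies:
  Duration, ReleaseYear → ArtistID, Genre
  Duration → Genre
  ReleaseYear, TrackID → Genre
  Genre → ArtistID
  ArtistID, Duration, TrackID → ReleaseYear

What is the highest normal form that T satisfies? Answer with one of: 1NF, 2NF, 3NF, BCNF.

1NF

Candidate key: {Duration, TrackID}. Prime attributes: {Duration, TrackID}.
For Duration, ReleaseYear → ArtistID, Genre we have {Duration, ReleaseYear}⁺ = {ArtistID, Duration, Genre, ReleaseYear}; {Duration, ReleaseYear} is not a superkey, so BCNF fails.
Duration, ReleaseYear → ArtistID, Genre has non-prime {ArtistID, Genre} on the right and a non-superkey on the left, so 3NF fails.
{Duration} is a proper subset of the key {Duration, TrackID}, and {Duration}⁺ contains the non-prime attributes {ArtistID, Genre} — a partial dependency, so 2NF is violated.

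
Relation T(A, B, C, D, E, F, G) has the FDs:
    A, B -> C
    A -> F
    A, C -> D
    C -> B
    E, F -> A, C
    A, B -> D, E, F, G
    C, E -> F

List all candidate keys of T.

{A, B}, {A, C}, {A, E}, {C, E}, {E, F}

Closure of {A, B} is {A, B, C, D, E, F, G}, the whole schema; {A, B} is a candidate key.
Closure of {A, C} is {A, B, C, D, E, F, G}, the whole schema; {A, C} is a candidate key.
Closure of {A, E} is {A, B, C, D, E, F, G}, the whole schema; {A, E} is a candidate key.
Closure of {C, E} is {A, B, C, D, E, F, G}, the whole schema; {C, E} is a candidate key.
Closure of {E, F} is {A, B, C, D, E, F, G}, the whole schema; {E, F} is a candidate key.
No proper subset of any of these is a key, and no other minimal superkey exists.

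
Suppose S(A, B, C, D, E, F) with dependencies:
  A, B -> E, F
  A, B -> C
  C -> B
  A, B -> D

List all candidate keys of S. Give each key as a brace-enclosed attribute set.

No FD produces {A}, so it must be in every candidate key.
{A, B}⁺ = {A, B, C, D, E, F}, which is every attribute, so {A, B} is a candidate key.
{A, C}⁺ = {A, B, C, D, E, F}, which is every attribute, so {A, C} is a candidate key.
No proper subset of any of these is a key, and no other minimal superkey exists.

{A, B}, {A, C}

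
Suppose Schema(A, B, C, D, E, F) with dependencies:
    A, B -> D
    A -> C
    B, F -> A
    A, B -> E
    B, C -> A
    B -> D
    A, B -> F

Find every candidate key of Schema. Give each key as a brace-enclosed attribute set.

{B} never appears on the right of any FD, so every key must include it.
{A, B}⁺ = {A, B, C, D, E, F}, which is every attribute, so {A, B} is a candidate key.
{B, C}⁺ = {A, B, C, D, E, F}, which is every attribute, so {B, C} is a candidate key.
{B, F}⁺ = {A, B, C, D, E, F}, which is every attribute, so {B, F} is a candidate key.
Any other superkey properly contains one of these, so there are no further candidate keys.

{A, B}, {B, C}, {B, F}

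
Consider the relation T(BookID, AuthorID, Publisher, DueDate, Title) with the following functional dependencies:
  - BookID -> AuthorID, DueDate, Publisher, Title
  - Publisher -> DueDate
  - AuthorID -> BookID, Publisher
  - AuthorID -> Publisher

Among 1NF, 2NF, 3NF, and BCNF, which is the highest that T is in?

2NF

Candidate keys: {AuthorID}, {BookID}. Prime attributes: {AuthorID, BookID}.
For Publisher -> DueDate we have {Publisher}⁺ = {DueDate, Publisher}; {Publisher} is not a superkey, so BCNF fails.
Because {DueDate} is non-prime and the left side of Publisher -> DueDate is not a superkey, the relation is not in 3NF.
Every candidate key is a single attribute, so no partial dependency is possible; 2NF holds.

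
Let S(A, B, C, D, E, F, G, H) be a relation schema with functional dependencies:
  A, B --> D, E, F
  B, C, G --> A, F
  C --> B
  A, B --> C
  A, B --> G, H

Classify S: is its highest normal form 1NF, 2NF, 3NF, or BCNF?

3NF

Candidate keys: {A, B}, {A, C}, {C, G}. Prime attributes: {A, B, C, G}.
C --> B breaks BCNF: {C}⁺ = {B, C}, so {C} is not a superkey.
But every attribute on its right side ({B}) is prime, and the same holds for every other non-superkey FD, so 3NF still holds.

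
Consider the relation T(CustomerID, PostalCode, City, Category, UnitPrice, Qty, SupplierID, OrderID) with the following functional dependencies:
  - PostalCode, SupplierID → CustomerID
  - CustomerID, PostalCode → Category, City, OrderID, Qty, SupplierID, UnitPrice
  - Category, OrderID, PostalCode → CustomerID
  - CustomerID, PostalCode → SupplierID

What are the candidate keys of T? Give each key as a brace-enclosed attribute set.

Attributes never on any right-hand side: {PostalCode} — every candidate key must contain it.
{CustomerID, PostalCode}⁺ = {Category, City, CustomerID, OrderID, PostalCode, Qty, SupplierID, UnitPrice} — all of the relation — so {CustomerID, PostalCode} is a candidate key.
{PostalCode, SupplierID}⁺ = {Category, City, CustomerID, OrderID, PostalCode, Qty, SupplierID, UnitPrice} — all of the relation — so {PostalCode, SupplierID} is a candidate key.
{Category, OrderID, PostalCode}⁺ = {Category, City, CustomerID, OrderID, PostalCode, Qty, SupplierID, UnitPrice} — all of the relation — so {Category, OrderID, PostalCode} is a candidate key.
No proper subset of any of these is a key, and no other minimal superkey exists.

{Category, OrderID, PostalCode}, {CustomerID, PostalCode}, {PostalCode, SupplierID}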